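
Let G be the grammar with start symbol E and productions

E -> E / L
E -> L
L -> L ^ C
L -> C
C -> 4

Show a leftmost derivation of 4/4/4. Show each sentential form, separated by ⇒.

E⇒E/L⇒E/L/L⇒L/L/L⇒C/L/L⇒4/L/L⇒4/C/L⇒4/4/L⇒4/4/C⇒4/4/4

E ⇒ E/L   [E -> E / L]
E/L ⇒ E/L/L   [E -> E / L]
E/L/L ⇒ L/L/L   [E -> L]
L/L/L ⇒ C/L/L   [L -> C]
C/L/L ⇒ 4/L/L   [C -> 4]
4/L/L ⇒ 4/C/L   [L -> C]
4/C/L ⇒ 4/4/L   [C -> 4]
4/4/L ⇒ 4/4/C   [L -> C]
4/4/C ⇒ 4/4/4   [C -> 4]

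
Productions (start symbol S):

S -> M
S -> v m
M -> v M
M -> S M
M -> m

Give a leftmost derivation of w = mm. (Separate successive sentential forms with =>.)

S => M => SM => MM => mM => mm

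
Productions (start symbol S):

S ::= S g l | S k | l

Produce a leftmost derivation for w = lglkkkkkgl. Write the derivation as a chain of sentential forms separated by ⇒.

S ⇒ Sgl   [S ::= S g l]
Sgl ⇒ Skgl   [S ::= S k]
Skgl ⇒ Skkgl   [S ::= S k]
Skkgl ⇒ Skkkgl   [S ::= S k]
Skkkgl ⇒ Skkkkgl   [S ::= S k]
Skkkkgl ⇒ Skkkkkgl   [S ::= S k]
Skkkkkgl ⇒ Sglkkkkkgl   [S ::= S g l]
Sglkkkkkgl ⇒ lglkkkkkgl   [S ::= l]

S ⇒ Sgl ⇒ Skgl ⇒ Skkgl ⇒ Skkkgl ⇒ Skkkkgl ⇒ Skkkkkgl ⇒ Sglkkkkkgl ⇒ lglkkkkkgl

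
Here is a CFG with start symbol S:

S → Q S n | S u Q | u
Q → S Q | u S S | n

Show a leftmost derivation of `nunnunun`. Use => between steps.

S => SuQ   [S → S u Q]
SuQ => QSnuQ   [S → Q S n]
QSnuQ => SQSnuQ   [Q → S Q]
SQSnuQ => QSnQSnuQ   [S → Q S n]
QSnQSnuQ => nSnQSnuQ   [Q → n]
nSnQSnuQ => nunQSnuQ   [S → u]
nunQSnuQ => nunnSnuQ   [Q → n]
nunnSnuQ => nunnunuQ   [S → u]
nunnunuQ => nunnunun   [Q → n]

S => SuQ => QSnuQ => SQSnuQ => QSnQSnuQ => nSnQSnuQ => nunQSnuQ => nunnSnuQ => nunnunuQ => nunnunun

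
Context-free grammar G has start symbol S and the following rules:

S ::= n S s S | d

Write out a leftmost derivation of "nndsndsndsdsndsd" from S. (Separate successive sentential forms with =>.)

S => nSsS   [S ::= n S s S]
nSsS => nnSsSsS   [S ::= n S s S]
nnSsSsS => nndsSsS   [S ::= d]
nndsSsS => nndsnSsSsS   [S ::= n S s S]
nndsnSsSsS => nndsndsSsS   [S ::= d]
nndsndsSsS => nndsndsnSsSsS   [S ::= n S s S]
nndsndsnSsSsS => nndsndsndsSsS   [S ::= d]
nndsndsndsSsS => nndsndsndsdsS   [S ::= d]
nndsndsndsdsS => nndsndsndsdsnSsS   [S ::= n S s S]
nndsndsndsdsnSsS => nndsndsndsdsndsS   [S ::= d]
nndsndsndsdsndsS => nndsndsndsdsndsd   [S ::= d]

S => nSsS => nnSsSsS => nndsSsS => nndsnSsSsS => nndsndsSsS => nndsndsnSsSsS => nndsndsndsSsS => nndsndsndsdsS => nndsndsndsdsnSsS => nndsndsndsdsndsS => nndsndsndsdsndsd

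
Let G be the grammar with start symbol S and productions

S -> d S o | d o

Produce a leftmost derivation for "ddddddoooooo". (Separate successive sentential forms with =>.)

S=>dSo=>ddSoo=>dddSooo=>ddddSoooo=>dddddSooooo=>ddddddoooooo

S => dSo   [S -> d S o]
dSo => ddSoo   [S -> d S o]
ddSoo => dddSooo   [S -> d S o]
dddSooo => ddddSoooo   [S -> d S o]
ddddSoooo => dddddSooooo   [S -> d S o]
dddddSooooo => ddddddoooooo   [S -> d o]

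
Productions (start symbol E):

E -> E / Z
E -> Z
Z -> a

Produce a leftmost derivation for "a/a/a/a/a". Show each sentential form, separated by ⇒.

E ⇒ E/Z   [E -> E / Z]
E/Z ⇒ E/Z/Z   [E -> E / Z]
E/Z/Z ⇒ E/Z/Z/Z   [E -> E / Z]
E/Z/Z/Z ⇒ E/Z/Z/Z/Z   [E -> E / Z]
E/Z/Z/Z/Z ⇒ Z/Z/Z/Z/Z   [E -> Z]
Z/Z/Z/Z/Z ⇒ a/Z/Z/Z/Z   [Z -> a]
a/Z/Z/Z/Z ⇒ a/a/Z/Z/Z   [Z -> a]
a/a/Z/Z/Z ⇒ a/a/a/Z/Z   [Z -> a]
a/a/a/Z/Z ⇒ a/a/a/a/Z   [Z -> a]
a/a/a/a/Z ⇒ a/a/a/a/a   [Z -> a]

E⇒E/Z⇒E/Z/Z⇒E/Z/Z/Z⇒E/Z/Z/Z/Z⇒Z/Z/Z/Z/Z⇒a/Z/Z/Z/Z⇒a/a/Z/Z/Z⇒a/a/a/Z/Z⇒a/a/a/a/Z⇒a/a/a/a/a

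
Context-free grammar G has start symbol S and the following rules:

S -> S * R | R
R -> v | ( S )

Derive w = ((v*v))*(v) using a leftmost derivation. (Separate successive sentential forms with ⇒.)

S ⇒ S*R ⇒ R*R ⇒ (S)*R ⇒ (R)*R ⇒ ((S))*R ⇒ ((S*R))*R ⇒ ((R*R))*R ⇒ ((v*R))*R ⇒ ((v*v))*R ⇒ ((v*v))*(S) ⇒ ((v*v))*(R) ⇒ ((v*v))*(v)

S ⇒ S*R   [S -> S * R]
S*R ⇒ R*R   [S -> R]
R*R ⇒ (S)*R   [R -> ( S )]
(S)*R ⇒ (R)*R   [S -> R]
(R)*R ⇒ ((S))*R   [R -> ( S )]
((S))*R ⇒ ((S*R))*R   [S -> S * R]
((S*R))*R ⇒ ((R*R))*R   [S -> R]
((R*R))*R ⇒ ((v*R))*R   [R -> v]
((v*R))*R ⇒ ((v*v))*R   [R -> v]
((v*v))*R ⇒ ((v*v))*(S)   [R -> ( S )]
((v*v))*(S) ⇒ ((v*v))*(R)   [S -> R]
((v*v))*(R) ⇒ ((v*v))*(v)   [R -> v]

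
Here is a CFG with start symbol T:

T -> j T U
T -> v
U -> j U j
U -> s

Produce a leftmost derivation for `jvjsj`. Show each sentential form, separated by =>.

T => jTU   [T -> j T U]
jTU => jvU   [T -> v]
jvU => jvjUj   [U -> j U j]
jvjUj => jvjsj   [U -> s]

T=>jTU=>jvU=>jvjUj=>jvjsj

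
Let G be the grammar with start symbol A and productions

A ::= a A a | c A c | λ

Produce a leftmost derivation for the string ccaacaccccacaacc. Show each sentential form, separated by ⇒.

A ⇒ cAc ⇒ ccAcc ⇒ ccaAacc ⇒ ccaaAaacc ⇒ ccaacAcaacc ⇒ ccaacaAacaacc ⇒ ccaacacAcacaacc ⇒ ccaacaccAccacaacc ⇒ ccaacaccccacaacc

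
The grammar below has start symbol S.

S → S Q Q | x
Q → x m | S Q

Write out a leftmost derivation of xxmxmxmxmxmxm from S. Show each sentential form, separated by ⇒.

S ⇒ SQQ ⇒ SQQQQ ⇒ SQQQQQQ ⇒ xQQQQQQ ⇒ xxmQQQQQ ⇒ xxmxmQQQQ ⇒ xxmxmxmQQQ ⇒ xxmxmxmxmQQ ⇒ xxmxmxmxmxmQ ⇒ xxmxmxmxmxmxm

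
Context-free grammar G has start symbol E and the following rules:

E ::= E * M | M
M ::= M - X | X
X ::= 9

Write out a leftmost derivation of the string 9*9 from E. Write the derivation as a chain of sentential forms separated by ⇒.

E ⇒ E*M   [E ::= E * M]
E*M ⇒ M*M   [E ::= M]
M*M ⇒ X*M   [M ::= X]
X*M ⇒ 9*M   [X ::= 9]
9*M ⇒ 9*X   [M ::= X]
9*X ⇒ 9*9   [X ::= 9]

E ⇒ E*M ⇒ M*M ⇒ X*M ⇒ 9*M ⇒ 9*X ⇒ 9*9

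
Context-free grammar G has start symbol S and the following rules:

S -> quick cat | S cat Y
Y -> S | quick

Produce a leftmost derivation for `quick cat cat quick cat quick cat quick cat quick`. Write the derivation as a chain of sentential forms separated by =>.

S => S cat Y   [S -> S cat Y]
S cat Y => S cat Y cat Y   [S -> S cat Y]
S cat Y cat Y => S cat Y cat Y cat Y   [S -> S cat Y]
S cat Y cat Y cat Y => S cat Y cat Y cat Y cat Y   [S -> S cat Y]
S cat Y cat Y cat Y cat Y => quick cat cat Y cat Y cat Y cat Y   [S -> quick cat]
quick cat cat Y cat Y cat Y cat Y => quick cat cat quick cat Y cat Y cat Y   [Y -> quick]
quick cat cat quick cat Y cat Y cat Y => quick cat cat quick cat quick cat Y cat Y   [Y -> quick]
quick cat cat quick cat quick cat Y cat Y => quick cat cat quick cat quick cat quick cat Y   [Y -> quick]
quick cat cat quick cat quick cat quick cat Y => quick cat cat quick cat quick cat quick cat quick   [Y -> quick]

S => S cat Y => S cat Y cat Y => S cat Y cat Y cat Y => S cat Y cat Y cat Y cat Y => quick cat cat Y cat Y cat Y cat Y => quick cat cat quick cat Y cat Y cat Y => quick cat cat quick cat quick cat Y cat Y => quick cat cat quick cat quick cat quick cat Y => quick cat cat quick cat quick cat quick cat quick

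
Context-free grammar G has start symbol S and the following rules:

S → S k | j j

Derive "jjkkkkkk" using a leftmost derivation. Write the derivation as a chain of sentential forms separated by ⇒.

S ⇒ Sk   [S → S k]
Sk ⇒ Skk   [S → S k]
Skk ⇒ Skkk   [S → S k]
Skkk ⇒ Skkkk   [S → S k]
Skkkk ⇒ Skkkkk   [S → S k]
Skkkkk ⇒ Skkkkkk   [S → S k]
Skkkkkk ⇒ jjkkkkkk   [S → j j]

S ⇒ Sk ⇒ Skk ⇒ Skkk ⇒ Skkkk ⇒ Skkkkk ⇒ Skkkkkk ⇒ jjkkkkkk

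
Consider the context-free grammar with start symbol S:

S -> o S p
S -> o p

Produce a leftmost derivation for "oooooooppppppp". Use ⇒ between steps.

S ⇒ oSp ⇒ ooSpp ⇒ oooSppp ⇒ ooooSpppp ⇒ oooooSppppp ⇒ ooooooSpppppp ⇒ oooooooppppppp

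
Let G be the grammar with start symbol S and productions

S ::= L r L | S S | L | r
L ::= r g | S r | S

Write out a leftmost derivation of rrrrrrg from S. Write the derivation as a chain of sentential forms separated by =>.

S => LrL   [S ::= L r L]
LrL => SrL   [L ::= S]
SrL => SSrL   [S ::= S S]
SSrL => LSrL   [S ::= L]
LSrL => SrSrL   [L ::= S r]
SrSrL => SSrSrL   [S ::= S S]
SSrSrL => rSrSrL   [S ::= r]
rSrSrL => rrrSrL   [S ::= r]
rrrSrL => rrrrrL   [S ::= r]
rrrrrL => rrrrrrg   [L ::= r g]

S=>LrL=>SrL=>SSrL=>LSrL=>SrSrL=>SSrSrL=>rSrSrL=>rrrSrL=>rrrrrL=>rrrrrrg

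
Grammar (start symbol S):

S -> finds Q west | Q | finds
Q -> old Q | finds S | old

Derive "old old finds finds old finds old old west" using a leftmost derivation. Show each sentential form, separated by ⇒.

S ⇒ Q ⇒ old Q ⇒ old old Q ⇒ old old finds S ⇒ old old finds finds Q west ⇒ old old finds finds old Q west ⇒ old old finds finds old finds S west ⇒ old old finds finds old finds Q west ⇒ old old finds finds old finds old Q west ⇒ old old finds finds old finds old old west

S ⇒ Q   [S -> Q]
Q ⇒ old Q   [Q -> old Q]
old Q ⇒ old old Q   [Q -> old Q]
old old Q ⇒ old old finds S   [Q -> finds S]
old old finds S ⇒ old old finds finds Q west   [S -> finds Q west]
old old finds finds Q west ⇒ old old finds finds old Q west   [Q -> old Q]
old old finds finds old Q west ⇒ old old finds finds old finds S west   [Q -> finds S]
old old finds finds old finds S west ⇒ old old finds finds old finds Q west   [S -> Q]
old old finds finds old finds Q west ⇒ old old finds finds old finds old Q west   [Q -> old Q]
old old finds finds old finds old Q west ⇒ old old finds finds old finds old old west   [Q -> old]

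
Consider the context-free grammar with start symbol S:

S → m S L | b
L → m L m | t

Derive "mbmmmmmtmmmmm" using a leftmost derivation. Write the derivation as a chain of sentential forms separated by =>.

S=>mSL=>mbL=>mbmLm=>mbmmLmm=>mbmmmLmmm=>mbmmmmLmmmm=>mbmmmmmLmmmmm=>mbmmmmmtmmmmm

S => mSL   [S → m S L]
mSL => mbL   [S → b]
mbL => mbmLm   [L → m L m]
mbmLm => mbmmLmm   [L → m L m]
mbmmLmm => mbmmmLmmm   [L → m L m]
mbmmmLmmm => mbmmmmLmmmm   [L → m L m]
mbmmmmLmmmm => mbmmmmmLmmmmm   [L → m L m]
mbmmmmmLmmmmm => mbmmmmmtmmmmm   [L → t]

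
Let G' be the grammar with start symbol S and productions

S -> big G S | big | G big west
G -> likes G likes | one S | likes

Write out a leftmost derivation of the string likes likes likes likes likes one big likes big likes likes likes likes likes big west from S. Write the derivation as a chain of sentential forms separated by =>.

S => G big west => likes G likes big west => likes likes G likes likes big west => likes likes likes G likes likes likes big west => likes likes likes likes G likes likes likes likes big west => likes likes likes likes likes G likes likes likes likes likes big west => likes likes likes likes likes one S likes likes likes likes likes big west => likes likes likes likes likes one big G S likes likes likes likes likes big west => likes likes likes likes likes one big likes S likes likes likes likes likes big west => likes likes likes likes likes one big likes big likes likes likes likes likes big west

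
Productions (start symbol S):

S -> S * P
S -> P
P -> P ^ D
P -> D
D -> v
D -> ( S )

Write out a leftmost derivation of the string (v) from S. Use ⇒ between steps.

S ⇒ P ⇒ D ⇒ (S) ⇒ (P) ⇒ (D) ⇒ (v)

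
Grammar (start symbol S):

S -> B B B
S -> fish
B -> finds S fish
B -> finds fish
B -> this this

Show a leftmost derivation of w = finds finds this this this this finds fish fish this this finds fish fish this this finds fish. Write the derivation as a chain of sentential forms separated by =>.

S => B B B => finds S fish B B => finds B B B fish B B => finds finds S fish B B fish B B => finds finds B B B fish B B fish B B => finds finds this this B B fish B B fish B B => finds finds this this this this B fish B B fish B B => finds finds this this this this finds fish fish B B fish B B => finds finds this this this this finds fish fish this this B fish B B => finds finds this this this this finds fish fish this this finds fish fish B B => finds finds this this this this finds fish fish this this finds fish fish this this B => finds finds this this this this finds fish fish this this finds fish fish this this finds fish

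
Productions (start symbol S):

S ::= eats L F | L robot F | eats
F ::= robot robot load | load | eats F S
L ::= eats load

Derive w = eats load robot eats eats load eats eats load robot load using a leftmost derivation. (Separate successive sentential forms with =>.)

S => L robot F => eats load robot F => eats load robot eats F S => eats load robot eats eats F S S => eats load robot eats eats load S S => eats load robot eats eats load eats S => eats load robot eats eats load eats L robot F => eats load robot eats eats load eats eats load robot F => eats load robot eats eats load eats eats load robot load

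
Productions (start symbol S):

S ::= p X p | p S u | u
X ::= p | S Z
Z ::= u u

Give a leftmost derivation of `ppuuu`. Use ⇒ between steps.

S ⇒ pSu   [S ::= p S u]
pSu ⇒ ppSuu   [S ::= p S u]
ppSuu ⇒ ppuuu   [S ::= u]

S ⇒ pSu ⇒ ppSuu ⇒ ppuuu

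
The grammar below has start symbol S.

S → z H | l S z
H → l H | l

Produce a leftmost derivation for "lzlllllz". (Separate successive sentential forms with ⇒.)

S ⇒ lSz ⇒ lzHz ⇒ lzlHz ⇒ lzllHz ⇒ lzlllHz ⇒ lzllllHz ⇒ lzlllllz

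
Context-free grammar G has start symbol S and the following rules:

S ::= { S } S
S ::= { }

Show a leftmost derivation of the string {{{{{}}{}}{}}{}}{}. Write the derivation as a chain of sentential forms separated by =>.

S => {S}S => {{S}S}S => {{{S}S}S}S => {{{{S}S}S}S}S => {{{{{}}S}S}S}S => {{{{{}}{}}S}S}S => {{{{{}}{}}{}}S}S => {{{{{}}{}}{}}{}}S => {{{{{}}{}}{}}{}}{}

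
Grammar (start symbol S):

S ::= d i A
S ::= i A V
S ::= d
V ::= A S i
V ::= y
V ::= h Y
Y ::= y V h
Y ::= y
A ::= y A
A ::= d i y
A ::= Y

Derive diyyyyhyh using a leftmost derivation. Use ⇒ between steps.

S ⇒ diA   [S ::= d i A]
diA ⇒ diyA   [A ::= y A]
diyA ⇒ diyyA   [A ::= y A]
diyyA ⇒ diyyyA   [A ::= y A]
diyyyA ⇒ diyyyY   [A ::= Y]
diyyyY ⇒ diyyyyVh   [Y ::= y V h]
diyyyyVh ⇒ diyyyyhYh   [V ::= h Y]
diyyyyhYh ⇒ diyyyyhyh   [Y ::= y]

S⇒diA⇒diyA⇒diyyA⇒diyyyA⇒diyyyY⇒diyyyyVh⇒diyyyyhYh⇒diyyyyhyh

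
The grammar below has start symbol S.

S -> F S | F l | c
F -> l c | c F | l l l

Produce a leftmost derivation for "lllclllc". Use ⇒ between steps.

S ⇒ FS   [S -> F S]
FS ⇒ lllS   [F -> l l l]
lllS ⇒ lllFS   [S -> F S]
lllFS ⇒ lllcFS   [F -> c F]
lllcFS ⇒ lllclllS   [F -> l l l]
lllclllS ⇒ lllclllc   [S -> c]

S ⇒ FS ⇒ lllS ⇒ lllFS ⇒ lllcFS ⇒ lllclllS ⇒ lllclllc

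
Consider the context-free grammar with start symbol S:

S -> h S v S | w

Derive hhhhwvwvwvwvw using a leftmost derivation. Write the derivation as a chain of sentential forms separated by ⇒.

S ⇒ hSvS   [S -> h S v S]
hSvS ⇒ hhSvSvS   [S -> h S v S]
hhSvSvS ⇒ hhhSvSvSvS   [S -> h S v S]
hhhSvSvSvS ⇒ hhhhSvSvSvSvS   [S -> h S v S]
hhhhSvSvSvSvS ⇒ hhhhwvSvSvSvS   [S -> w]
hhhhwvSvSvSvS ⇒ hhhhwvwvSvSvS   [S -> w]
hhhhwvwvSvSvS ⇒ hhhhwvwvwvSvS   [S -> w]
hhhhwvwvwvSvS ⇒ hhhhwvwvwvwvS   [S -> w]
hhhhwvwvwvwvS ⇒ hhhhwvwvwvwvw   [S -> w]

S ⇒ hSvS ⇒ hhSvSvS ⇒ hhhSvSvSvS ⇒ hhhhSvSvSvSvS ⇒ hhhhwvSvSvSvS ⇒ hhhhwvwvSvSvS ⇒ hhhhwvwvwvSvS ⇒ hhhhwvwvwvwvS ⇒ hhhhwvwvwvwvw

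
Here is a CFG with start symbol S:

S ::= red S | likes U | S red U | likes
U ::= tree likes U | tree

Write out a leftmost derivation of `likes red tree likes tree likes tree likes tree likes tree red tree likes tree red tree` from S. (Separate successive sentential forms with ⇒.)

S ⇒ S red U ⇒ S red U red U ⇒ S red U red U red U ⇒ likes red U red U red U ⇒ likes red tree likes U red U red U ⇒ likes red tree likes tree likes U red U red U ⇒ likes red tree likes tree likes tree likes U red U red U ⇒ likes red tree likes tree likes tree likes tree likes U red U red U ⇒ likes red tree likes tree likes tree likes tree likes tree red U red U ⇒ likes red tree likes tree likes tree likes tree likes tree red tree likes U red U ⇒ likes red tree likes tree likes tree likes tree likes tree red tree likes tree red U ⇒ likes red tree likes tree likes tree likes tree likes tree red tree likes tree red tree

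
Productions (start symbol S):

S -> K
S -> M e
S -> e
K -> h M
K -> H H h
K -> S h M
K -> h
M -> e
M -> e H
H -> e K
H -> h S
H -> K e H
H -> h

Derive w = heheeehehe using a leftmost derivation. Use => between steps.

S => K   [S -> K]
K => hM   [K -> h M]
hM => heH   [M -> e H]
heH => hehS   [H -> h S]
hehS => hehMe   [S -> M e]
hehMe => heheHe   [M -> e H]
heheHe => heheeKe   [H -> e K]
heheeKe => heheeShMe   [K -> S h M]
heheeShMe => heheeehMe   [S -> e]
heheeehMe => heheeeheHe   [M -> e H]
heheeeheHe => heheeehehe   [H -> h]

S=>K=>hM=>heH=>hehS=>hehMe=>heheHe=>heheeKe=>heheeShMe=>heheeehMe=>heheeeheHe=>heheeehehe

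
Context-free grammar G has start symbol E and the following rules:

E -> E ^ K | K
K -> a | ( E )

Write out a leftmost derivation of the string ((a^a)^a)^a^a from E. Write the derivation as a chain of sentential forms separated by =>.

E => E^K   [E -> E ^ K]
E^K => E^K^K   [E -> E ^ K]
E^K^K => K^K^K   [E -> K]
K^K^K => (E)^K^K   [K -> ( E )]
(E)^K^K => (E^K)^K^K   [E -> E ^ K]
(E^K)^K^K => (K^K)^K^K   [E -> K]
(K^K)^K^K => ((E)^K)^K^K   [K -> ( E )]
((E)^K)^K^K => ((E^K)^K)^K^K   [E -> E ^ K]
((E^K)^K)^K^K => ((K^K)^K)^K^K   [E -> K]
((K^K)^K)^K^K => ((a^K)^K)^K^K   [K -> a]
((a^K)^K)^K^K => ((a^a)^K)^K^K   [K -> a]
((a^a)^K)^K^K => ((a^a)^a)^K^K   [K -> a]
((a^a)^a)^K^K => ((a^a)^a)^a^K   [K -> a]
((a^a)^a)^a^K => ((a^a)^a)^a^a   [K -> a]

E => E^K => E^K^K => K^K^K => (E)^K^K => (E^K)^K^K => (K^K)^K^K => ((E)^K)^K^K => ((E^K)^K)^K^K => ((K^K)^K)^K^K => ((a^K)^K)^K^K => ((a^a)^K)^K^K => ((a^a)^a)^K^K => ((a^a)^a)^a^K => ((a^a)^a)^a^a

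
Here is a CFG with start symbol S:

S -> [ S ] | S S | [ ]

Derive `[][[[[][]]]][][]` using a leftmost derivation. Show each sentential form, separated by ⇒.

S ⇒ SS   [S -> S S]
SS ⇒ []S   [S -> [ ]]
[]S ⇒ []SS   [S -> S S]
[]SS ⇒ []SSS   [S -> S S]
[]SSS ⇒ [][S]SS   [S -> [ S ]]
[][S]SS ⇒ [][[S]]SS   [S -> [ S ]]
[][[S]]SS ⇒ [][[[S]]]SS   [S -> [ S ]]
[][[[S]]]SS ⇒ [][[[SS]]]SS   [S -> S S]
[][[[SS]]]SS ⇒ [][[[[]S]]]SS   [S -> [ ]]
[][[[[]S]]]SS ⇒ [][[[[][]]]]SS   [S -> [ ]]
[][[[[][]]]]SS ⇒ [][[[[][]]]][]S   [S -> [ ]]
[][[[[][]]]][]S ⇒ [][[[[][]]]][][]   [S -> [ ]]

S ⇒ SS ⇒ []S ⇒ []SS ⇒ []SSS ⇒ [][S]SS ⇒ [][[S]]SS ⇒ [][[[S]]]SS ⇒ [][[[SS]]]SS ⇒ [][[[[]S]]]SS ⇒ [][[[[][]]]]SS ⇒ [][[[[][]]]][]S ⇒ [][[[[][]]]][][]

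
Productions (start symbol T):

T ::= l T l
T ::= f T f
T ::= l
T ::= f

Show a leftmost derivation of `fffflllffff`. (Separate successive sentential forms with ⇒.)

T ⇒ fTf   [T ::= f T f]
fTf ⇒ ffTff   [T ::= f T f]
ffTff ⇒ fffTfff   [T ::= f T f]
fffTfff ⇒ ffffTffff   [T ::= f T f]
ffffTffff ⇒ fffflTlffff   [T ::= l T l]
fffflTlffff ⇒ fffflllffff   [T ::= l]

T ⇒ fTf ⇒ ffTff ⇒ fffTfff ⇒ ffffTffff ⇒ fffflTlffff ⇒ fffflllffff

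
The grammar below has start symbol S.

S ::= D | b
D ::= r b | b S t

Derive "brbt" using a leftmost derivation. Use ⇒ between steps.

S ⇒ D   [S ::= D]
D ⇒ bSt   [D ::= b S t]
bSt ⇒ bDt   [S ::= D]
bDt ⇒ brbt   [D ::= r b]

S⇒D⇒bSt⇒bDt⇒brbt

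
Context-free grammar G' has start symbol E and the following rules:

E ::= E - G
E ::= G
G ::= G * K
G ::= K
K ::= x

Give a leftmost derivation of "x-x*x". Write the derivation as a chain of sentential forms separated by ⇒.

E⇒E-G⇒G-G⇒K-G⇒x-G⇒x-G*K⇒x-K*K⇒x-x*K⇒x-x*x

E ⇒ E-G   [E ::= E - G]
E-G ⇒ G-G   [E ::= G]
G-G ⇒ K-G   [G ::= K]
K-G ⇒ x-G   [K ::= x]
x-G ⇒ x-G*K   [G ::= G * K]
x-G*K ⇒ x-K*K   [G ::= K]
x-K*K ⇒ x-x*K   [K ::= x]
x-x*K ⇒ x-x*x   [K ::= x]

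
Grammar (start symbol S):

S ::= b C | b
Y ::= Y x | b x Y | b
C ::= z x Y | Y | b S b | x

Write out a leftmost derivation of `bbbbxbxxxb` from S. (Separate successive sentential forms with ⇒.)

S ⇒ bC ⇒ bbSb ⇒ bbbCb ⇒ bbbYb ⇒ bbbYxb ⇒ bbbYxxb ⇒ bbbbxYxxb ⇒ bbbbxYxxxb ⇒ bbbbxbxxxb

S ⇒ bC   [S ::= b C]
bC ⇒ bbSb   [C ::= b S b]
bbSb ⇒ bbbCb   [S ::= b C]
bbbCb ⇒ bbbYb   [C ::= Y]
bbbYb ⇒ bbbYxb   [Y ::= Y x]
bbbYxb ⇒ bbbYxxb   [Y ::= Y x]
bbbYxxb ⇒ bbbbxYxxb   [Y ::= b x Y]
bbbbxYxxb ⇒ bbbbxYxxxb   [Y ::= Y x]
bbbbxYxxxb ⇒ bbbbxbxxxb   [Y ::= b]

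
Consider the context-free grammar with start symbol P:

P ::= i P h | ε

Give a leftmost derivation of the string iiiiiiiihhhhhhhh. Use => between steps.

P => iPh => iiPhh => iiiPhhh => iiiiPhhhh => iiiiiPhhhhh => iiiiiiPhhhhhh => iiiiiiiPhhhhhhh => iiiiiiiiPhhhhhhhh => iiiiiiiihhhhhhhh

P => iPh   [P ::= i P h]
iPh => iiPhh   [P ::= i P h]
iiPhh => iiiPhhh   [P ::= i P h]
iiiPhhh => iiiiPhhhh   [P ::= i P h]
iiiiPhhhh => iiiiiPhhhhh   [P ::= i P h]
iiiiiPhhhhh => iiiiiiPhhhhhh   [P ::= i P h]
iiiiiiPhhhhhh => iiiiiiiPhhhhhhh   [P ::= i P h]
iiiiiiiPhhhhhhh => iiiiiiiiPhhhhhhhh   [P ::= i P h]
iiiiiiiiPhhhhhhhh => iiiiiiiihhhhhhhh   [P ::= ε]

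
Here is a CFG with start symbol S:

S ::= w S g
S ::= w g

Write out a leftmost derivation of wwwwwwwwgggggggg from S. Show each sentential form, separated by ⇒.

S⇒wSg⇒wwSgg⇒wwwSggg⇒wwwwSgggg⇒wwwwwSggggg⇒wwwwwwSgggggg⇒wwwwwwwSggggggg⇒wwwwwwwwgggggggg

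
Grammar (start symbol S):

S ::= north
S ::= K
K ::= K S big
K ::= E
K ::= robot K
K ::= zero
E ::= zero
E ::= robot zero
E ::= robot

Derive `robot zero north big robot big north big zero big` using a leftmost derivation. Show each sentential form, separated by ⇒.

S ⇒ K ⇒ K S big ⇒ K S big S big ⇒ robot K S big S big ⇒ robot K S big S big S big ⇒ robot K S big S big S big S big ⇒ robot zero S big S big S big S big ⇒ robot zero north big S big S big S big ⇒ robot zero north big K big S big S big ⇒ robot zero north big E big S big S big ⇒ robot zero north big robot big S big S big ⇒ robot zero north big robot big north big S big ⇒ robot zero north big robot big north big K big ⇒ robot zero north big robot big north big zero big

S ⇒ K   [S ::= K]
K ⇒ K S big   [K ::= K S big]
K S big ⇒ K S big S big   [K ::= K S big]
K S big S big ⇒ robot K S big S big   [K ::= robot K]
robot K S big S big ⇒ robot K S big S big S big   [K ::= K S big]
robot K S big S big S big ⇒ robot K S big S big S big S big   [K ::= K S big]
robot K S big S big S big S big ⇒ robot zero S big S big S big S big   [K ::= zero]
robot zero S big S big S big S big ⇒ robot zero north big S big S big S big   [S ::= north]
robot zero north big S big S big S big ⇒ robot zero north big K big S big S big   [S ::= K]
robot zero north big K big S big S big ⇒ robot zero north big E big S big S big   [K ::= E]
robot zero north big E big S big S big ⇒ robot zero north big robot big S big S big   [E ::= robot]
robot zero north big robot big S big S big ⇒ robot zero north big robot big north big S big   [S ::= north]
robot zero north big robot big north big S big ⇒ robot zero north big robot big north big K big   [S ::= K]
robot zero north big robot big north big K big ⇒ robot zero north big robot big north big zero big   [K ::= zero]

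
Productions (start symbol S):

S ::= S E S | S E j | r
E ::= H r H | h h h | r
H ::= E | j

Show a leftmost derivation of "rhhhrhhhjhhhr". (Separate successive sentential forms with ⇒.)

S⇒SES⇒SEjES⇒SESEjES⇒rESEjES⇒rhhhSEjES⇒rhhhrEjES⇒rhhhrhhhjES⇒rhhhrhhhjhhhS⇒rhhhrhhhjhhhr

S ⇒ SES   [S ::= S E S]
SES ⇒ SEjES   [S ::= S E j]
SEjES ⇒ SESEjES   [S ::= S E S]
SESEjES ⇒ rESEjES   [S ::= r]
rESEjES ⇒ rhhhSEjES   [E ::= h h h]
rhhhSEjES ⇒ rhhhrEjES   [S ::= r]
rhhhrEjES ⇒ rhhhrhhhjES   [E ::= h h h]
rhhhrhhhjES ⇒ rhhhrhhhjhhhS   [E ::= h h h]
rhhhrhhhjhhhS ⇒ rhhhrhhhjhhhr   [S ::= r]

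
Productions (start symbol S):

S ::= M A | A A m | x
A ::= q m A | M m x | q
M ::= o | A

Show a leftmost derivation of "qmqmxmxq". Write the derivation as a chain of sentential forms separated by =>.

S => MA => AA => qmAA => qmMmxA => qmAmxA => qmMmxmxA => qmAmxmxA => qmqmxmxA => qmqmxmxq

S => MA   [S ::= M A]
MA => AA   [M ::= A]
AA => qmAA   [A ::= q m A]
qmAA => qmMmxA   [A ::= M m x]
qmMmxA => qmAmxA   [M ::= A]
qmAmxA => qmMmxmxA   [A ::= M m x]
qmMmxmxA => qmAmxmxA   [M ::= A]
qmAmxmxA => qmqmxmxA   [A ::= q]
qmqmxmxA => qmqmxmxq   [A ::= q]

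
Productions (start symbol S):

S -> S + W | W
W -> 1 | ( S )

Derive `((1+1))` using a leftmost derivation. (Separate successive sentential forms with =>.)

S => W => (S) => (W) => ((S)) => ((S+W)) => ((W+W)) => ((1+W)) => ((1+1))

S => W   [S -> W]
W => (S)   [W -> ( S )]
(S) => (W)   [S -> W]
(W) => ((S))   [W -> ( S )]
((S)) => ((S+W))   [S -> S + W]
((S+W)) => ((W+W))   [S -> W]
((W+W)) => ((1+W))   [W -> 1]
((1+W)) => ((1+1))   [W -> 1]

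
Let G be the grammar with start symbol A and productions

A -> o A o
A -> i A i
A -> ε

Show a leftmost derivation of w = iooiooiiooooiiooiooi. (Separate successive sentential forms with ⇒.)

A ⇒ iAi   [A -> i A i]
iAi ⇒ ioAoi   [A -> o A o]
ioAoi ⇒ iooAooi   [A -> o A o]
iooAooi ⇒ iooiAiooi   [A -> i A i]
iooiAiooi ⇒ iooioAoiooi   [A -> o A o]
iooioAoiooi ⇒ iooiooAooiooi   [A -> o A o]
iooiooAooiooi ⇒ iooiooiAiooiooi   [A -> i A i]
iooiooiAiooiooi ⇒ iooiooiiAiiooiooi   [A -> i A i]
iooiooiiAiiooiooi ⇒ iooiooiioAoiiooiooi   [A -> o A o]
iooiooiioAoiiooiooi ⇒ iooiooiiooAooiiooiooi   [A -> o A o]
iooiooiiooAooiiooiooi ⇒ iooiooiiooooiiooiooi   [A -> ε]

A ⇒ iAi ⇒ ioAoi ⇒ iooAooi ⇒ iooiAiooi ⇒ iooioAoiooi ⇒ iooiooAooiooi ⇒ iooiooiAiooiooi ⇒ iooiooiiAiiooiooi ⇒ iooiooiioAoiiooiooi ⇒ iooiooiiooAooiiooiooi ⇒ iooiooiiooooiiooiooi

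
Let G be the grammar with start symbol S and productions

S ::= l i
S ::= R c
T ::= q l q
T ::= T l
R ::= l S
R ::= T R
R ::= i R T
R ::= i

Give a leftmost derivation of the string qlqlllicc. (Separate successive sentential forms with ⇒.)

S ⇒ Rc ⇒ TRc ⇒ TlRc ⇒ TllRc ⇒ qlqllRc ⇒ qlqlllSc ⇒ qlqlllRcc ⇒ qlqlllicc

S ⇒ Rc   [S ::= R c]
Rc ⇒ TRc   [R ::= T R]
TRc ⇒ TlRc   [T ::= T l]
TlRc ⇒ TllRc   [T ::= T l]
TllRc ⇒ qlqllRc   [T ::= q l q]
qlqllRc ⇒ qlqlllSc   [R ::= l S]
qlqlllSc ⇒ qlqlllRcc   [S ::= R c]
qlqlllRcc ⇒ qlqlllicc   [R ::= i]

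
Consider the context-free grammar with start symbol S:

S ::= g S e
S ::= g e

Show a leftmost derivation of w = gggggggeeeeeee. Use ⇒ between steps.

S ⇒ gSe   [S ::= g S e]
gSe ⇒ ggSee   [S ::= g S e]
ggSee ⇒ gggSeee   [S ::= g S e]
gggSeee ⇒ ggggSeeee   [S ::= g S e]
ggggSeeee ⇒ gggggSeeeee   [S ::= g S e]
gggggSeeeee ⇒ ggggggSeeeeee   [S ::= g S e]
ggggggSeeeeee ⇒ gggggggeeeeeee   [S ::= g e]

S⇒gSe⇒ggSee⇒gggSeee⇒ggggSeeee⇒gggggSeeeee⇒ggggggSeeeeee⇒gggggggeeeeeee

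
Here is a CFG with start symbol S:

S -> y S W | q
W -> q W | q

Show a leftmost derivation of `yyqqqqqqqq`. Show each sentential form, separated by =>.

S => ySW => yySWW => yyqWW => yyqqWW => yyqqqWW => yyqqqqWW => yyqqqqqWW => yyqqqqqqW => yyqqqqqqqW => yyqqqqqqqq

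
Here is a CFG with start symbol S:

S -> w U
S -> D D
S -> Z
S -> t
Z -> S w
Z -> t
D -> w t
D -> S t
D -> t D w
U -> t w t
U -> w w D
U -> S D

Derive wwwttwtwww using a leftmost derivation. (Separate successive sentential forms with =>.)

S => Z   [S -> Z]
Z => Sw   [Z -> S w]
Sw => wUw   [S -> w U]
wUw => wwwDw   [U -> w w D]
wwwDw => wwwtDww   [D -> t D w]
wwwtDww => wwwttDwww   [D -> t D w]
wwwttDwww => wwwttwtwww   [D -> w t]

S => Z => Sw => wUw => wwwDw => wwwtDww => wwwttDwww => wwwttwtwww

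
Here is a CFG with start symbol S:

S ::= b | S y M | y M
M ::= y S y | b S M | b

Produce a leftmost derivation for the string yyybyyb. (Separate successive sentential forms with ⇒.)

S ⇒ SyM   [S ::= S y M]
SyM ⇒ yMyM   [S ::= y M]
yMyM ⇒ yySyyM   [M ::= y S y]
yySyyM ⇒ yyyMyyM   [S ::= y M]
yyyMyyM ⇒ yyybyyM   [M ::= b]
yyybyyM ⇒ yyybyyb   [M ::= b]

S ⇒ SyM ⇒ yMyM ⇒ yySyyM ⇒ yyyMyyM ⇒ yyybyyM ⇒ yyybyyb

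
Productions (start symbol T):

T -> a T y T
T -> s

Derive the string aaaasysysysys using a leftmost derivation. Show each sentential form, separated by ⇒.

T⇒aTyT⇒aaTyTyT⇒aaaTyTyTyT⇒aaaaTyTyTyTyT⇒aaaasyTyTyTyT⇒aaaasysyTyTyT⇒aaaasysysyTyT⇒aaaasysysysyT⇒aaaasysysysys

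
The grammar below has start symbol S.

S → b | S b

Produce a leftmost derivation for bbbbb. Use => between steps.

S => Sb => Sbb => Sbbb => Sbbbb => bbbbb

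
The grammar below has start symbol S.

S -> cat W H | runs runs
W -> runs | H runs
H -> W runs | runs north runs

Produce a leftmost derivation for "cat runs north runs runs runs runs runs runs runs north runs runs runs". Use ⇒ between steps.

S ⇒ cat W H ⇒ cat H runs H ⇒ cat W runs runs H ⇒ cat H runs runs runs H ⇒ cat W runs runs runs runs H ⇒ cat H runs runs runs runs runs H ⇒ cat runs north runs runs runs runs runs runs H ⇒ cat runs north runs runs runs runs runs runs W runs ⇒ cat runs north runs runs runs runs runs runs H runs runs ⇒ cat runs north runs runs runs runs runs runs runs north runs runs runs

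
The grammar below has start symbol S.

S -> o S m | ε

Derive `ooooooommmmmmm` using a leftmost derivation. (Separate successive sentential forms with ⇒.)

S⇒oSm⇒ooSmm⇒oooSmmm⇒ooooSmmmm⇒oooooSmmmmm⇒ooooooSmmmmmm⇒oooooooSmmmmmmm⇒ooooooommmmmmm

S ⇒ oSm   [S -> o S m]
oSm ⇒ ooSmm   [S -> o S m]
ooSmm ⇒ oooSmmm   [S -> o S m]
oooSmmm ⇒ ooooSmmmm   [S -> o S m]
ooooSmmmm ⇒ oooooSmmmmm   [S -> o S m]
oooooSmmmmm ⇒ ooooooSmmmmmm   [S -> o S m]
ooooooSmmmmmm ⇒ oooooooSmmmmmmm   [S -> o S m]
oooooooSmmmmmmm ⇒ ooooooommmmmmm   [S -> ε]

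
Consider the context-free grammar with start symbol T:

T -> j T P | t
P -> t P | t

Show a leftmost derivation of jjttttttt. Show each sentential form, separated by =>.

T => jTP => jjTPP => jjtPP => jjttPP => jjtttPP => jjttttPP => jjtttttPP => jjttttttP => jjttttttt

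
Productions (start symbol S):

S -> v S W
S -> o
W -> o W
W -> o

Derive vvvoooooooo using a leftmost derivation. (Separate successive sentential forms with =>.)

S => vSW => vvSWW => vvvSWWW => vvvoWWW => vvvooWW => vvvoooWW => vvvooooWW => vvvoooooWW => vvvooooooWW => vvvoooooooW => vvvoooooooo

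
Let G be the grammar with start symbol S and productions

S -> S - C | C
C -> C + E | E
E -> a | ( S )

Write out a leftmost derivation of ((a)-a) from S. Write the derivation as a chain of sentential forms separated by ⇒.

S⇒C⇒E⇒(S)⇒(S-C)⇒(C-C)⇒(E-C)⇒((S)-C)⇒((C)-C)⇒((E)-C)⇒((a)-C)⇒((a)-E)⇒((a)-a)

S ⇒ C   [S -> C]
C ⇒ E   [C -> E]
E ⇒ (S)   [E -> ( S )]
(S) ⇒ (S-C)   [S -> S - C]
(S-C) ⇒ (C-C)   [S -> C]
(C-C) ⇒ (E-C)   [C -> E]
(E-C) ⇒ ((S)-C)   [E -> ( S )]
((S)-C) ⇒ ((C)-C)   [S -> C]
((C)-C) ⇒ ((E)-C)   [C -> E]
((E)-C) ⇒ ((a)-C)   [E -> a]
((a)-C) ⇒ ((a)-E)   [C -> E]
((a)-E) ⇒ ((a)-a)   [E -> a]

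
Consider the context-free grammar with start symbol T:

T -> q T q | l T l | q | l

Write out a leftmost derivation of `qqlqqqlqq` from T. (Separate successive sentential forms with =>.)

T => qTq   [T -> q T q]
qTq => qqTqq   [T -> q T q]
qqTqq => qqlTlqq   [T -> l T l]
qqlTlqq => qqlqTqlqq   [T -> q T q]
qqlqTqlqq => qqlqqqlqq   [T -> q]

T => qTq => qqTqq => qqlTlqq => qqlqTqlqq => qqlqqqlqq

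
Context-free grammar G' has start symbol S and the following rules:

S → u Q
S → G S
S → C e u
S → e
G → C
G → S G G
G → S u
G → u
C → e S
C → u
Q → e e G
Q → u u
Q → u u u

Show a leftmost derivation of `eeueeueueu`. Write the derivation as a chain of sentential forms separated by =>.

S=>Ceu=>eSeu=>eCeueu=>eeSeueu=>eeuQeueu=>eeueeGeueu=>eeueeCeueu=>eeueeueueu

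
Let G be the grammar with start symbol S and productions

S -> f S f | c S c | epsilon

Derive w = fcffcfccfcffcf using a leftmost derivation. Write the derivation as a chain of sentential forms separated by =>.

S => fSf => fcScf => fcfSfcf => fcffSffcf => fcffcScffcf => fcffcfSfcffcf => fcffcfcScfcffcf => fcffcfccfcffcf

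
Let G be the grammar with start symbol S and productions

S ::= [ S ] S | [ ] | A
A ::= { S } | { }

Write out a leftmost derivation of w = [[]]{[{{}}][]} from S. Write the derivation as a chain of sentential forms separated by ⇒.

S ⇒ [S]S   [S ::= [ S ] S]
[S]S ⇒ [[]]S   [S ::= [ ]]
[[]]S ⇒ [[]]A   [S ::= A]
[[]]A ⇒ [[]]{S}   [A ::= { S }]
[[]]{S} ⇒ [[]]{[S]S}   [S ::= [ S ] S]
[[]]{[S]S} ⇒ [[]]{[A]S}   [S ::= A]
[[]]{[A]S} ⇒ [[]]{[{S}]S}   [A ::= { S }]
[[]]{[{S}]S} ⇒ [[]]{[{A}]S}   [S ::= A]
[[]]{[{A}]S} ⇒ [[]]{[{{}}]S}   [A ::= { }]
[[]]{[{{}}]S} ⇒ [[]]{[{{}}][]}   [S ::= [ ]]

S ⇒ [S]S ⇒ [[]]S ⇒ [[]]A ⇒ [[]]{S} ⇒ [[]]{[S]S} ⇒ [[]]{[A]S} ⇒ [[]]{[{S}]S} ⇒ [[]]{[{A}]S} ⇒ [[]]{[{{}}]S} ⇒ [[]]{[{{}}][]}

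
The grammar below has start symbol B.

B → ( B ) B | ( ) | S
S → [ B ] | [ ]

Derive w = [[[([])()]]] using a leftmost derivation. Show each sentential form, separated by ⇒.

B ⇒ S   [B → S]
S ⇒ [B]   [S → [ B ]]
[B] ⇒ [S]   [B → S]
[S] ⇒ [[B]]   [S → [ B ]]
[[B]] ⇒ [[S]]   [B → S]
[[S]] ⇒ [[[B]]]   [S → [ B ]]
[[[B]]] ⇒ [[[(B)B]]]   [B → ( B ) B]
[[[(B)B]]] ⇒ [[[(S)B]]]   [B → S]
[[[(S)B]]] ⇒ [[[([])B]]]   [S → [ ]]
[[[([])B]]] ⇒ [[[([])()]]]   [B → ( )]

B ⇒ S ⇒ [B] ⇒ [S] ⇒ [[B]] ⇒ [[S]] ⇒ [[[B]]] ⇒ [[[(B)B]]] ⇒ [[[(S)B]]] ⇒ [[[([])B]]] ⇒ [[[([])()]]]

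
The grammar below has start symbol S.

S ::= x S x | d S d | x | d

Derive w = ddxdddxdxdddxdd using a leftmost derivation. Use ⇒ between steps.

S ⇒ dSd ⇒ ddSdd ⇒ ddxSxdd ⇒ ddxdSdxdd ⇒ ddxddSddxdd ⇒ ddxdddSdddxdd ⇒ ddxdddxSxdddxdd ⇒ ddxdddxdxdddxdd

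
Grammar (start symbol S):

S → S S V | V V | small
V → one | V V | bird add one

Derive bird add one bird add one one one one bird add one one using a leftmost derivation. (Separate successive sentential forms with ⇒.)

S ⇒ V V ⇒ bird add one V ⇒ bird add one V V ⇒ bird add one V V V ⇒ bird add one V V V V ⇒ bird add one bird add one V V V ⇒ bird add one bird add one one V V ⇒ bird add one bird add one one V V V ⇒ bird add one bird add one one V V V V ⇒ bird add one bird add one one one V V V ⇒ bird add one bird add one one one one V V ⇒ bird add one bird add one one one one bird add one V ⇒ bird add one bird add one one one one bird add one one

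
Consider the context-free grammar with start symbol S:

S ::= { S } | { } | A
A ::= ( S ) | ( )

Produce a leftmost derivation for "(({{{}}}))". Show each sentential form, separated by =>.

S => A   [S ::= A]
A => (S)   [A ::= ( S )]
(S) => (A)   [S ::= A]
(A) => ((S))   [A ::= ( S )]
((S)) => (({S}))   [S ::= { S }]
(({S})) => (({{S}}))   [S ::= { S }]
(({{S}})) => (({{{}}}))   [S ::= { }]

S=>A=>(S)=>(A)=>((S))=>(({S}))=>(({{S}}))=>(({{{}}}))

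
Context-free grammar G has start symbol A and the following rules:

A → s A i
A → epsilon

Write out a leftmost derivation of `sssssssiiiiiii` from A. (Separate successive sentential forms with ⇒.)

A ⇒ sAi ⇒ ssAii ⇒ sssAiii ⇒ ssssAiiii ⇒ sssssAiiiii ⇒ ssssssAiiiiii ⇒ sssssssAiiiiiii ⇒ sssssssiiiiiii

A ⇒ sAi   [A → s A i]
sAi ⇒ ssAii   [A → s A i]
ssAii ⇒ sssAiii   [A → s A i]
sssAiii ⇒ ssssAiiii   [A → s A i]
ssssAiiii ⇒ sssssAiiiii   [A → s A i]
sssssAiiiii ⇒ ssssssAiiiiii   [A → s A i]
ssssssAiiiiii ⇒ sssssssAiiiiiii   [A → s A i]
sssssssAiiiiiii ⇒ sssssssiiiiiii   [A → epsilon]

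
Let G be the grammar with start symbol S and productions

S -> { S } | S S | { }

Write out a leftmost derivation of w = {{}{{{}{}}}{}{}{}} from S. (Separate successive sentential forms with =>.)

S => {S}   [S -> { S }]
{S} => {SS}   [S -> S S]
{SS} => {SSS}   [S -> S S]
{SSS} => {SSSS}   [S -> S S]
{SSSS} => {{}SSS}   [S -> { }]
{{}SSS} => {{}SSSS}   [S -> S S]
{{}SSSS} => {{}{S}SSS}   [S -> { S }]
{{}{S}SSS} => {{}{{S}}SSS}   [S -> { S }]
{{}{{S}}SSS} => {{}{{SS}}SSS}   [S -> S S]
{{}{{SS}}SSS} => {{}{{{}S}}SSS}   [S -> { }]
{{}{{{}S}}SSS} => {{}{{{}{}}}SSS}   [S -> { }]
{{}{{{}{}}}SSS} => {{}{{{}{}}}{}SS}   [S -> { }]
{{}{{{}{}}}{}SS} => {{}{{{}{}}}{}{}S}   [S -> { }]
{{}{{{}{}}}{}{}S} => {{}{{{}{}}}{}{}{}}   [S -> { }]

S=>{S}=>{SS}=>{SSS}=>{SSSS}=>{{}SSS}=>{{}SSSS}=>{{}{S}SSS}=>{{}{{S}}SSS}=>{{}{{SS}}SSS}=>{{}{{{}S}}SSS}=>{{}{{{}{}}}SSS}=>{{}{{{}{}}}{}SS}=>{{}{{{}{}}}{}{}S}=>{{}{{{}{}}}{}{}{}}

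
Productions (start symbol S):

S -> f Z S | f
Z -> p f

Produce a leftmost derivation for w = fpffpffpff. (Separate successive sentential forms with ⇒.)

S⇒fZS⇒fpfS⇒fpffZS⇒fpffpfS⇒fpffpffZS⇒fpffpffpfS⇒fpffpffpff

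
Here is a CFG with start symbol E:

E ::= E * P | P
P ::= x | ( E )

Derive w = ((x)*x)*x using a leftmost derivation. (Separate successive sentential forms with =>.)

E => E*P   [E ::= E * P]
E*P => P*P   [E ::= P]
P*P => (E)*P   [P ::= ( E )]
(E)*P => (E*P)*P   [E ::= E * P]
(E*P)*P => (P*P)*P   [E ::= P]
(P*P)*P => ((E)*P)*P   [P ::= ( E )]
((E)*P)*P => ((P)*P)*P   [E ::= P]
((P)*P)*P => ((x)*P)*P   [P ::= x]
((x)*P)*P => ((x)*x)*P   [P ::= x]
((x)*x)*P => ((x)*x)*x   [P ::= x]

E => E*P => P*P => (E)*P => (E*P)*P => (P*P)*P => ((E)*P)*P => ((P)*P)*P => ((x)*P)*P => ((x)*x)*P => ((x)*x)*x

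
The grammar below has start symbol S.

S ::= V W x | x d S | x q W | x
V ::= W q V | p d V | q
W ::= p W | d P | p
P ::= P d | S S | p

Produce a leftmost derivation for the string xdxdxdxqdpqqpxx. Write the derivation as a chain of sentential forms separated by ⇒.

S⇒xdS⇒xdxdS⇒xdxdxdS⇒xdxdxdxqW⇒xdxdxdxqdP⇒xdxdxdxqdSS⇒xdxdxdxqdVWxS⇒xdxdxdxqdWqVWxS⇒xdxdxdxqdpqVWxS⇒xdxdxdxqdpqqWxS⇒xdxdxdxqdpqqpxS⇒xdxdxdxqdpqqpxx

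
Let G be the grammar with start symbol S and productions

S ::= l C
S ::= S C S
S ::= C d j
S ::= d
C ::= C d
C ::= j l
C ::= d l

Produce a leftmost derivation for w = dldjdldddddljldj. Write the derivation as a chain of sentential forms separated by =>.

S => SCS   [S ::= S C S]
SCS => SCSCS   [S ::= S C S]
SCSCS => CdjCSCS   [S ::= C d j]
CdjCSCS => dldjCSCS   [C ::= d l]
dldjCSCS => dldjCdSCS   [C ::= C d]
dldjCdSCS => dldjCddSCS   [C ::= C d]
dldjCddSCS => dldjCdddSCS   [C ::= C d]
dldjCdddSCS => dldjdldddSCS   [C ::= d l]
dldjdldddSCS => dldjdlddddCS   [S ::= d]
dldjdlddddCS => dldjdldddddlS   [C ::= d l]
dldjdldddddlS => dldjdldddddlCdj   [S ::= C d j]
dldjdldddddlCdj => dldjdldddddljldj   [C ::= j l]

S => SCS => SCSCS => CdjCSCS => dldjCSCS => dldjCdSCS => dldjCddSCS => dldjCdddSCS => dldjdldddSCS => dldjdlddddCS => dldjdldddddlS => dldjdldddddlCdj => dldjdldddddljldj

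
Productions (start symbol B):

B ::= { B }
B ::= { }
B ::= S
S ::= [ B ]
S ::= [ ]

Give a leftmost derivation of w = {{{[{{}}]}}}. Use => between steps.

B => {B} => {{B}} => {{{B}}} => {{{S}}} => {{{[B]}}} => {{{[{B}]}}} => {{{[{{}}]}}}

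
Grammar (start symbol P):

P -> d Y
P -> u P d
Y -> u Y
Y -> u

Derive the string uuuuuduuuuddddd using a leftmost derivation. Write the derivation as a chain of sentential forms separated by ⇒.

P ⇒ uPd ⇒ uuPdd ⇒ uuuPddd ⇒ uuuuPdddd ⇒ uuuuuPddddd ⇒ uuuuudYddddd ⇒ uuuuuduYddddd ⇒ uuuuuduuYddddd ⇒ uuuuuduuuYddddd ⇒ uuuuuduuuuddddd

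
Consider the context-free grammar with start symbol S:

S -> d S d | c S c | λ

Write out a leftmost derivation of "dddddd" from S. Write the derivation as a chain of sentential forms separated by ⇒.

S ⇒ dSd ⇒ ddSdd ⇒ dddSddd ⇒ dddddd

S ⇒ dSd   [S -> d S d]
dSd ⇒ ddSdd   [S -> d S d]
ddSdd ⇒ dddSddd   [S -> d S d]
dddSddd ⇒ dddddd   [S -> λ]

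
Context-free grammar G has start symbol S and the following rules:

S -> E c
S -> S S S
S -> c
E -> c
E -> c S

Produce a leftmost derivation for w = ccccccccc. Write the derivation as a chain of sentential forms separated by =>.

S => Ec => cSc => cEcc => ccScc => ccSSScc => ccEcSScc => ccccSScc => ccccEcScc => ccccccScc => ccccccccc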